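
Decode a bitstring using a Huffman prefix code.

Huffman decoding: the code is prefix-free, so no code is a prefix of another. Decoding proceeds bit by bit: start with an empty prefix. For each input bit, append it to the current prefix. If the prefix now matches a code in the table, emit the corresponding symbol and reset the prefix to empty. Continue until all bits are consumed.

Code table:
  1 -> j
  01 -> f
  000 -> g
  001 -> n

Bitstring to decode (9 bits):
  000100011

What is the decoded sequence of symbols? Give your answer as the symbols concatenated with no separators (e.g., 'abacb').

Answer: gjgjj

Derivation:
Bit 0: prefix='0' (no match yet)
Bit 1: prefix='00' (no match yet)
Bit 2: prefix='000' -> emit 'g', reset
Bit 3: prefix='1' -> emit 'j', reset
Bit 4: prefix='0' (no match yet)
Bit 5: prefix='00' (no match yet)
Bit 6: prefix='000' -> emit 'g', reset
Bit 7: prefix='1' -> emit 'j', reset
Bit 8: prefix='1' -> emit 'j', reset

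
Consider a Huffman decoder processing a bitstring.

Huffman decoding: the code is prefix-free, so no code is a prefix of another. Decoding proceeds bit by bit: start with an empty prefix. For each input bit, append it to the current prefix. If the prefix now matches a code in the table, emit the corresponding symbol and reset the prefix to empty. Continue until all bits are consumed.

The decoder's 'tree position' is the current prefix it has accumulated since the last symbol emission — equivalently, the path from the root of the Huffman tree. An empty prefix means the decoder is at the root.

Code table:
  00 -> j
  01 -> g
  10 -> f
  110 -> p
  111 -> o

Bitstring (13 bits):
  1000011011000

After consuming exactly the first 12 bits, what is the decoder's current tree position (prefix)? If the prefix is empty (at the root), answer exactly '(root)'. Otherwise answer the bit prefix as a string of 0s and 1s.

Answer: 0

Derivation:
Bit 0: prefix='1' (no match yet)
Bit 1: prefix='10' -> emit 'f', reset
Bit 2: prefix='0' (no match yet)
Bit 3: prefix='00' -> emit 'j', reset
Bit 4: prefix='0' (no match yet)
Bit 5: prefix='01' -> emit 'g', reset
Bit 6: prefix='1' (no match yet)
Bit 7: prefix='10' -> emit 'f', reset
Bit 8: prefix='1' (no match yet)
Bit 9: prefix='11' (no match yet)
Bit 10: prefix='110' -> emit 'p', reset
Bit 11: prefix='0' (no match yet)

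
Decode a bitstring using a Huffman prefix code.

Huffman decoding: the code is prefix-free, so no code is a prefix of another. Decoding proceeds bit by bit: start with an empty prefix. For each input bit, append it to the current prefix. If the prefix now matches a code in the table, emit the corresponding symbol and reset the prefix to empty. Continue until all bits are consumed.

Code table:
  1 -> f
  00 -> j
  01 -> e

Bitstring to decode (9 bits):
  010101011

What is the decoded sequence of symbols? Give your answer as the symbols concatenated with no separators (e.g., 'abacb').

Answer: eeeef

Derivation:
Bit 0: prefix='0' (no match yet)
Bit 1: prefix='01' -> emit 'e', reset
Bit 2: prefix='0' (no match yet)
Bit 3: prefix='01' -> emit 'e', reset
Bit 4: prefix='0' (no match yet)
Bit 5: prefix='01' -> emit 'e', reset
Bit 6: prefix='0' (no match yet)
Bit 7: prefix='01' -> emit 'e', reset
Bit 8: prefix='1' -> emit 'f', reset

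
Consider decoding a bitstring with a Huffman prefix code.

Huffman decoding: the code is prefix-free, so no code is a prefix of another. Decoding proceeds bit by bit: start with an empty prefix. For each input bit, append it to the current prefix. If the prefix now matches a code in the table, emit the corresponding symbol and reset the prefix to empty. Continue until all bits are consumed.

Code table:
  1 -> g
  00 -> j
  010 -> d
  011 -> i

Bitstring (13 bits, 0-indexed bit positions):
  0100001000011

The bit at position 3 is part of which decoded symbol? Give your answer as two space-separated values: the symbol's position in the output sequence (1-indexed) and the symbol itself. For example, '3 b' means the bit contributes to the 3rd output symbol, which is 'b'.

Answer: 2 j

Derivation:
Bit 0: prefix='0' (no match yet)
Bit 1: prefix='01' (no match yet)
Bit 2: prefix='010' -> emit 'd', reset
Bit 3: prefix='0' (no match yet)
Bit 4: prefix='00' -> emit 'j', reset
Bit 5: prefix='0' (no match yet)
Bit 6: prefix='01' (no match yet)
Bit 7: prefix='010' -> emit 'd', reset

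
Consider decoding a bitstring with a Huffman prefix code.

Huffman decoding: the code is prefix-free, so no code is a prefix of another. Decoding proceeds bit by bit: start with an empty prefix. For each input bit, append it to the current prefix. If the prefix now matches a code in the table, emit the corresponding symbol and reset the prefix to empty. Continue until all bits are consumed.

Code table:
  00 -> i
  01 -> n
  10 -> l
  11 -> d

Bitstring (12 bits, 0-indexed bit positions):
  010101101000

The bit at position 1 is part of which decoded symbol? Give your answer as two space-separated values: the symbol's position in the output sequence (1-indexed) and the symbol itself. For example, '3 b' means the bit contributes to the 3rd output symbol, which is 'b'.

Answer: 1 n

Derivation:
Bit 0: prefix='0' (no match yet)
Bit 1: prefix='01' -> emit 'n', reset
Bit 2: prefix='0' (no match yet)
Bit 3: prefix='01' -> emit 'n', reset
Bit 4: prefix='0' (no match yet)
Bit 5: prefix='01' -> emit 'n', reset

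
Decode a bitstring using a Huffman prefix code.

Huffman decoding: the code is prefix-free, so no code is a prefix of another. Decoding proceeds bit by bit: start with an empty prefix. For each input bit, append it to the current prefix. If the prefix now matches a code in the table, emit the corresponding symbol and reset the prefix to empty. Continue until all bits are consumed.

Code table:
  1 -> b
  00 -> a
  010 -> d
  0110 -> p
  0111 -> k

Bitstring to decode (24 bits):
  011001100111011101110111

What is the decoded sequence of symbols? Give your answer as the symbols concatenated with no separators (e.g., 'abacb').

Answer: ppkkkk

Derivation:
Bit 0: prefix='0' (no match yet)
Bit 1: prefix='01' (no match yet)
Bit 2: prefix='011' (no match yet)
Bit 3: prefix='0110' -> emit 'p', reset
Bit 4: prefix='0' (no match yet)
Bit 5: prefix='01' (no match yet)
Bit 6: prefix='011' (no match yet)
Bit 7: prefix='0110' -> emit 'p', reset
Bit 8: prefix='0' (no match yet)
Bit 9: prefix='01' (no match yet)
Bit 10: prefix='011' (no match yet)
Bit 11: prefix='0111' -> emit 'k', reset
Bit 12: prefix='0' (no match yet)
Bit 13: prefix='01' (no match yet)
Bit 14: prefix='011' (no match yet)
Bit 15: prefix='0111' -> emit 'k', reset
Bit 16: prefix='0' (no match yet)
Bit 17: prefix='01' (no match yet)
Bit 18: prefix='011' (no match yet)
Bit 19: prefix='0111' -> emit 'k', reset
Bit 20: prefix='0' (no match yet)
Bit 21: prefix='01' (no match yet)
Bit 22: prefix='011' (no match yet)
Bit 23: prefix='0111' -> emit 'k', reset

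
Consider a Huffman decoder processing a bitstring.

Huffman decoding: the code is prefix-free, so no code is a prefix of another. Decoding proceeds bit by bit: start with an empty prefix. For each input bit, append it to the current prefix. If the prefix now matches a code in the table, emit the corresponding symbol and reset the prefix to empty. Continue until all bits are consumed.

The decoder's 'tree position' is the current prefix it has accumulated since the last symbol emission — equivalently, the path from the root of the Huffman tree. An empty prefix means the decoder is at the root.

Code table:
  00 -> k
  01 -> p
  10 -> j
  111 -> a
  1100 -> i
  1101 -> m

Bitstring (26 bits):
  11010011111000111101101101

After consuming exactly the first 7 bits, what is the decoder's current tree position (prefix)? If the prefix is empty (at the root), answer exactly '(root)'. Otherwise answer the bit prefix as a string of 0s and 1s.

Answer: 1

Derivation:
Bit 0: prefix='1' (no match yet)
Bit 1: prefix='11' (no match yet)
Bit 2: prefix='110' (no match yet)
Bit 3: prefix='1101' -> emit 'm', reset
Bit 4: prefix='0' (no match yet)
Bit 5: prefix='00' -> emit 'k', reset
Bit 6: prefix='1' (no match yet)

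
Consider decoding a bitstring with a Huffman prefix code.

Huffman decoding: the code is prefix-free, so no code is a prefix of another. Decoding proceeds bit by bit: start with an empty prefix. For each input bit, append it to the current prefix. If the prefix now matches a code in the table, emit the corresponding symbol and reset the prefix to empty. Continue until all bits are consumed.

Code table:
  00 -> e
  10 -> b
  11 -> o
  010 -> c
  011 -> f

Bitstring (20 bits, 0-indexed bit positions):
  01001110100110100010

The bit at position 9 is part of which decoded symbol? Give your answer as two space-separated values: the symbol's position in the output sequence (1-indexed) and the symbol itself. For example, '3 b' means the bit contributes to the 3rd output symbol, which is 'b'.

Answer: 4 b

Derivation:
Bit 0: prefix='0' (no match yet)
Bit 1: prefix='01' (no match yet)
Bit 2: prefix='010' -> emit 'c', reset
Bit 3: prefix='0' (no match yet)
Bit 4: prefix='01' (no match yet)
Bit 5: prefix='011' -> emit 'f', reset
Bit 6: prefix='1' (no match yet)
Bit 7: prefix='10' -> emit 'b', reset
Bit 8: prefix='1' (no match yet)
Bit 9: prefix='10' -> emit 'b', reset
Bit 10: prefix='0' (no match yet)
Bit 11: prefix='01' (no match yet)
Bit 12: prefix='011' -> emit 'f', reset
Bit 13: prefix='0' (no match yet)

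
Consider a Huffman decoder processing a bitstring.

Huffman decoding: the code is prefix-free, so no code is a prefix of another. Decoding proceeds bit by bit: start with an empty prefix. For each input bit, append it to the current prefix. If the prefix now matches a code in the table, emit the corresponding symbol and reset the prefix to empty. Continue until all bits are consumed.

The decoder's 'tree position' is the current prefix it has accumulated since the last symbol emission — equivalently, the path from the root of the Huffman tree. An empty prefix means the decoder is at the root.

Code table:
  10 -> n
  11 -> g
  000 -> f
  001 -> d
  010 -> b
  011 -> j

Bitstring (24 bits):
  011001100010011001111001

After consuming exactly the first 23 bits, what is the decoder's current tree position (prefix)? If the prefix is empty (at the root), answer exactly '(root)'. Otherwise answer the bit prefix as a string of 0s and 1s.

Answer: 00

Derivation:
Bit 0: prefix='0' (no match yet)
Bit 1: prefix='01' (no match yet)
Bit 2: prefix='011' -> emit 'j', reset
Bit 3: prefix='0' (no match yet)
Bit 4: prefix='00' (no match yet)
Bit 5: prefix='001' -> emit 'd', reset
Bit 6: prefix='1' (no match yet)
Bit 7: prefix='10' -> emit 'n', reset
Bit 8: prefix='0' (no match yet)
Bit 9: prefix='00' (no match yet)
Bit 10: prefix='001' -> emit 'd', reset
Bit 11: prefix='0' (no match yet)
Bit 12: prefix='00' (no match yet)
Bit 13: prefix='001' -> emit 'd', reset
Bit 14: prefix='1' (no match yet)
Bit 15: prefix='10' -> emit 'n', reset
Bit 16: prefix='0' (no match yet)
Bit 17: prefix='01' (no match yet)
Bit 18: prefix='011' -> emit 'j', reset
Bit 19: prefix='1' (no match yet)
Bit 20: prefix='11' -> emit 'g', reset
Bit 21: prefix='0' (no match yet)
Bit 22: prefix='00' (no match yet)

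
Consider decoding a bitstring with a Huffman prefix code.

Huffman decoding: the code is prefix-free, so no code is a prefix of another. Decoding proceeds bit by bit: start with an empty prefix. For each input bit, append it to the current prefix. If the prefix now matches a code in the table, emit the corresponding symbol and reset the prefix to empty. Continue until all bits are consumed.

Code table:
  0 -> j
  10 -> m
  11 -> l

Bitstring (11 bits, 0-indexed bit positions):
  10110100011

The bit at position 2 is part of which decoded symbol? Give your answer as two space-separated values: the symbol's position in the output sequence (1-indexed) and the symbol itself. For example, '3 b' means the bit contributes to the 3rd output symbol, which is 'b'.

Bit 0: prefix='1' (no match yet)
Bit 1: prefix='10' -> emit 'm', reset
Bit 2: prefix='1' (no match yet)
Bit 3: prefix='11' -> emit 'l', reset
Bit 4: prefix='0' -> emit 'j', reset
Bit 5: prefix='1' (no match yet)
Bit 6: prefix='10' -> emit 'm', reset

Answer: 2 l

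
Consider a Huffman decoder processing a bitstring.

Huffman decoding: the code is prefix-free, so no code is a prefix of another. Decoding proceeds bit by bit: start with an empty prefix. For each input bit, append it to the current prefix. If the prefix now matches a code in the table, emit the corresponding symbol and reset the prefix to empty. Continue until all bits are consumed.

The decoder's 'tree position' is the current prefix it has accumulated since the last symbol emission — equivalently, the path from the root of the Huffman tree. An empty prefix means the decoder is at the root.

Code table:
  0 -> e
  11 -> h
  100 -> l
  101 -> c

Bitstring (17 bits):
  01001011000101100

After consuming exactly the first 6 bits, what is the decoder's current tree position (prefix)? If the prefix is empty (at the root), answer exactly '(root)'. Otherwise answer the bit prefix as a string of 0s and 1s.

Bit 0: prefix='0' -> emit 'e', reset
Bit 1: prefix='1' (no match yet)
Bit 2: prefix='10' (no match yet)
Bit 3: prefix='100' -> emit 'l', reset
Bit 4: prefix='1' (no match yet)
Bit 5: prefix='10' (no match yet)

Answer: 10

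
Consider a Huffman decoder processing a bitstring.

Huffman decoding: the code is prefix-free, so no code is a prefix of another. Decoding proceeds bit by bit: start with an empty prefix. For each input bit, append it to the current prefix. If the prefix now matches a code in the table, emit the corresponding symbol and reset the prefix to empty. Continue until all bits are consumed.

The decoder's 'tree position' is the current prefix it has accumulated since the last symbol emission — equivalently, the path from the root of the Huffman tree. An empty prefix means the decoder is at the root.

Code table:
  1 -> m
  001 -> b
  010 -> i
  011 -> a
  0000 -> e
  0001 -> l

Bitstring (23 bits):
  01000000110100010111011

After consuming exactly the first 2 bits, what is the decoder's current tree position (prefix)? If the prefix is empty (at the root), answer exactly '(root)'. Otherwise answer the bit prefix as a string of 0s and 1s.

Answer: 01

Derivation:
Bit 0: prefix='0' (no match yet)
Bit 1: prefix='01' (no match yet)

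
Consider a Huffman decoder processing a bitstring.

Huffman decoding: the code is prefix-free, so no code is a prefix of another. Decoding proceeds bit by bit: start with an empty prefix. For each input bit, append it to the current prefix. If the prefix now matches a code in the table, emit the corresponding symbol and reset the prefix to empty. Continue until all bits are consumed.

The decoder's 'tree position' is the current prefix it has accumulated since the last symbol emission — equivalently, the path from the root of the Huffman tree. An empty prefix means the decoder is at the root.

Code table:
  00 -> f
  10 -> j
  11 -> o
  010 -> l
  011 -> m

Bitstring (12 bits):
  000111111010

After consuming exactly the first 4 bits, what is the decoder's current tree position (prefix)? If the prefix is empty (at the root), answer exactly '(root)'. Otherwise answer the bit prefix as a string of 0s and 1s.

Bit 0: prefix='0' (no match yet)
Bit 1: prefix='00' -> emit 'f', reset
Bit 2: prefix='0' (no match yet)
Bit 3: prefix='01' (no match yet)

Answer: 01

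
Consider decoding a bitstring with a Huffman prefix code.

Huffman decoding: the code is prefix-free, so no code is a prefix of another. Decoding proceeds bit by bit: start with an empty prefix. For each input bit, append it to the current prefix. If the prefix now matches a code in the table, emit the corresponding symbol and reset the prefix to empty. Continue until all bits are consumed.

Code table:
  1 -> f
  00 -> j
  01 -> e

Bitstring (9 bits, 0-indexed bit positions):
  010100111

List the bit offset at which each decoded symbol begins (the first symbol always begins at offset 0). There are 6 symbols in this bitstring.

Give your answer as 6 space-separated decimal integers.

Answer: 0 2 4 6 7 8

Derivation:
Bit 0: prefix='0' (no match yet)
Bit 1: prefix='01' -> emit 'e', reset
Bit 2: prefix='0' (no match yet)
Bit 3: prefix='01' -> emit 'e', reset
Bit 4: prefix='0' (no match yet)
Bit 5: prefix='00' -> emit 'j', reset
Bit 6: prefix='1' -> emit 'f', reset
Bit 7: prefix='1' -> emit 'f', reset
Bit 8: prefix='1' -> emit 'f', reset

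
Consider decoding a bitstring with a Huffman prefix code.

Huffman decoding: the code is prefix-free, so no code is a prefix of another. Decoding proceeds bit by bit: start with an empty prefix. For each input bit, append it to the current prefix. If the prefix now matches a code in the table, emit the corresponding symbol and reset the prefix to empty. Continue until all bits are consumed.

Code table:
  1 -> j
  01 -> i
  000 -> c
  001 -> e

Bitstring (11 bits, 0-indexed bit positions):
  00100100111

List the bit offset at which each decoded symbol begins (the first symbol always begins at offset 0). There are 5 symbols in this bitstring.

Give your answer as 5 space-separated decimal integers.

Bit 0: prefix='0' (no match yet)
Bit 1: prefix='00' (no match yet)
Bit 2: prefix='001' -> emit 'e', reset
Bit 3: prefix='0' (no match yet)
Bit 4: prefix='00' (no match yet)
Bit 5: prefix='001' -> emit 'e', reset
Bit 6: prefix='0' (no match yet)
Bit 7: prefix='00' (no match yet)
Bit 8: prefix='001' -> emit 'e', reset
Bit 9: prefix='1' -> emit 'j', reset
Bit 10: prefix='1' -> emit 'j', reset

Answer: 0 3 6 9 10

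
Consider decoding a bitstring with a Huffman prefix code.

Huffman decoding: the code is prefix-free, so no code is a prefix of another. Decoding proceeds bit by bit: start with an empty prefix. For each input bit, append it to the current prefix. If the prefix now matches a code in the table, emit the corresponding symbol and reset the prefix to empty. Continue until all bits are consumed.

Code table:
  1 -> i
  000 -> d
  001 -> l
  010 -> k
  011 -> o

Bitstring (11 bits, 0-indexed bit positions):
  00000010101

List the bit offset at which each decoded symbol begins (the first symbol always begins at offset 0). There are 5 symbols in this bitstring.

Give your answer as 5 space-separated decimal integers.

Bit 0: prefix='0' (no match yet)
Bit 1: prefix='00' (no match yet)
Bit 2: prefix='000' -> emit 'd', reset
Bit 3: prefix='0' (no match yet)
Bit 4: prefix='00' (no match yet)
Bit 5: prefix='000' -> emit 'd', reset
Bit 6: prefix='1' -> emit 'i', reset
Bit 7: prefix='0' (no match yet)
Bit 8: prefix='01' (no match yet)
Bit 9: prefix='010' -> emit 'k', reset
Bit 10: prefix='1' -> emit 'i', reset

Answer: 0 3 6 7 10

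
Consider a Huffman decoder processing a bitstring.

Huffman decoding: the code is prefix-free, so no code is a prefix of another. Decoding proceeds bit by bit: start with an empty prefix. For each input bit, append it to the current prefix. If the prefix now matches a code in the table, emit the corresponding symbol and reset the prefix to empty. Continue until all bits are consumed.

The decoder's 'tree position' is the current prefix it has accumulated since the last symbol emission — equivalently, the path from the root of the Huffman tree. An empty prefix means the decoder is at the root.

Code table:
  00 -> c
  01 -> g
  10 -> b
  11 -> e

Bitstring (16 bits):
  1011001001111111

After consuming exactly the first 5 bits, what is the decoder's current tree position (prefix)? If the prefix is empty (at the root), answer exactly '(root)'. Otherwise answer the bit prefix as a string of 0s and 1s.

Answer: 0

Derivation:
Bit 0: prefix='1' (no match yet)
Bit 1: prefix='10' -> emit 'b', reset
Bit 2: prefix='1' (no match yet)
Bit 3: prefix='11' -> emit 'e', reset
Bit 4: prefix='0' (no match yet)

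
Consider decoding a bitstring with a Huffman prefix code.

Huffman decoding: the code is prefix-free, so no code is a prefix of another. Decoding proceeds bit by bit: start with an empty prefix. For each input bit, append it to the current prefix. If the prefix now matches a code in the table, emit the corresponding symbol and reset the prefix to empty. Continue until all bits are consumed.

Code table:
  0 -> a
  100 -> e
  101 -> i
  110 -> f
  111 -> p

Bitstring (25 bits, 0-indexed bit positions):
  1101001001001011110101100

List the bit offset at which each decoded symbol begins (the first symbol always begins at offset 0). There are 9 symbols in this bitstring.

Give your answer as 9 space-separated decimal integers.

Answer: 0 3 6 9 12 15 18 19 22

Derivation:
Bit 0: prefix='1' (no match yet)
Bit 1: prefix='11' (no match yet)
Bit 2: prefix='110' -> emit 'f', reset
Bit 3: prefix='1' (no match yet)
Bit 4: prefix='10' (no match yet)
Bit 5: prefix='100' -> emit 'e', reset
Bit 6: prefix='1' (no match yet)
Bit 7: prefix='10' (no match yet)
Bit 8: prefix='100' -> emit 'e', reset
Bit 9: prefix='1' (no match yet)
Bit 10: prefix='10' (no match yet)
Bit 11: prefix='100' -> emit 'e', reset
Bit 12: prefix='1' (no match yet)
Bit 13: prefix='10' (no match yet)
Bit 14: prefix='101' -> emit 'i', reset
Bit 15: prefix='1' (no match yet)
Bit 16: prefix='11' (no match yet)
Bit 17: prefix='111' -> emit 'p', reset
Bit 18: prefix='0' -> emit 'a', reset
Bit 19: prefix='1' (no match yet)
Bit 20: prefix='10' (no match yet)
Bit 21: prefix='101' -> emit 'i', reset
Bit 22: prefix='1' (no match yet)
Bit 23: prefix='10' (no match yet)
Bit 24: prefix='100' -> emit 'e', reset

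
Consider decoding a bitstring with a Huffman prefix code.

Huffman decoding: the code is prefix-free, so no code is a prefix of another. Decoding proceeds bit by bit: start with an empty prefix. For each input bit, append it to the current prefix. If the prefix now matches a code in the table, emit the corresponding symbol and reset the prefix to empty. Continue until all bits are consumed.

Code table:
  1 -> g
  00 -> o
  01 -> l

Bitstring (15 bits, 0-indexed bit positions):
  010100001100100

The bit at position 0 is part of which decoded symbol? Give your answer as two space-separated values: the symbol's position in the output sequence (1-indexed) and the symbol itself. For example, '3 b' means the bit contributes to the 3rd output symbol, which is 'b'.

Answer: 1 l

Derivation:
Bit 0: prefix='0' (no match yet)
Bit 1: prefix='01' -> emit 'l', reset
Bit 2: prefix='0' (no match yet)
Bit 3: prefix='01' -> emit 'l', reset
Bit 4: prefix='0' (no match yet)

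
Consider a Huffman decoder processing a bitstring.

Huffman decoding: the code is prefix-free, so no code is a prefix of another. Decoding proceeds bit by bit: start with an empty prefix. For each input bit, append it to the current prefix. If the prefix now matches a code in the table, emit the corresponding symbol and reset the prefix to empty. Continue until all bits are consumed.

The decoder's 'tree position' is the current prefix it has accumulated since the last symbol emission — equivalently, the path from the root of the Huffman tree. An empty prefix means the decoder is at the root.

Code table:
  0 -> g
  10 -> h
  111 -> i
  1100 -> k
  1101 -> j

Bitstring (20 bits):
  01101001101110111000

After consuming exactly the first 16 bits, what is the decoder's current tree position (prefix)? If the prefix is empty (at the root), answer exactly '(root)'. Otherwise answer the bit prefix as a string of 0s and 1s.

Answer: 1

Derivation:
Bit 0: prefix='0' -> emit 'g', reset
Bit 1: prefix='1' (no match yet)
Bit 2: prefix='11' (no match yet)
Bit 3: prefix='110' (no match yet)
Bit 4: prefix='1101' -> emit 'j', reset
Bit 5: prefix='0' -> emit 'g', reset
Bit 6: prefix='0' -> emit 'g', reset
Bit 7: prefix='1' (no match yet)
Bit 8: prefix='11' (no match yet)
Bit 9: prefix='110' (no match yet)
Bit 10: prefix='1101' -> emit 'j', reset
Bit 11: prefix='1' (no match yet)
Bit 12: prefix='11' (no match yet)
Bit 13: prefix='110' (no match yet)
Bit 14: prefix='1101' -> emit 'j', reset
Bit 15: prefix='1' (no match yet)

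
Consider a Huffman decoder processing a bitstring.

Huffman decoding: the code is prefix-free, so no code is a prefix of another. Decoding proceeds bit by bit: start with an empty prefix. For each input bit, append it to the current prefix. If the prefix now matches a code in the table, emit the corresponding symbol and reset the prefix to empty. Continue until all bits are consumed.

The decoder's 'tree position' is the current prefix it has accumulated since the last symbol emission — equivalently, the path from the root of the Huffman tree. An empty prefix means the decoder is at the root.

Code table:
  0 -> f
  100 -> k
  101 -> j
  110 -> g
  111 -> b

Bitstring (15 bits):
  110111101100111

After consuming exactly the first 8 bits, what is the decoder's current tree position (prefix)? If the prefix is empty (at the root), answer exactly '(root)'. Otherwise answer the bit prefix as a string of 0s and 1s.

Bit 0: prefix='1' (no match yet)
Bit 1: prefix='11' (no match yet)
Bit 2: prefix='110' -> emit 'g', reset
Bit 3: prefix='1' (no match yet)
Bit 4: prefix='11' (no match yet)
Bit 5: prefix='111' -> emit 'b', reset
Bit 6: prefix='1' (no match yet)
Bit 7: prefix='10' (no match yet)

Answer: 10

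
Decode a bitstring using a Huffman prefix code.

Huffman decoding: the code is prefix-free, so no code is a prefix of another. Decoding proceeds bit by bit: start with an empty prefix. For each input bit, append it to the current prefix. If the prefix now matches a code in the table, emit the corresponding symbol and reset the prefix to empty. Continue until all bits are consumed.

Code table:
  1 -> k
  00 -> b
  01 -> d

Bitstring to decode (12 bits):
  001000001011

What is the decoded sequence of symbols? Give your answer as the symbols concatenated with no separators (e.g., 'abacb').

Answer: bkbbddk

Derivation:
Bit 0: prefix='0' (no match yet)
Bit 1: prefix='00' -> emit 'b', reset
Bit 2: prefix='1' -> emit 'k', reset
Bit 3: prefix='0' (no match yet)
Bit 4: prefix='00' -> emit 'b', reset
Bit 5: prefix='0' (no match yet)
Bit 6: prefix='00' -> emit 'b', reset
Bit 7: prefix='0' (no match yet)
Bit 8: prefix='01' -> emit 'd', reset
Bit 9: prefix='0' (no match yet)
Bit 10: prefix='01' -> emit 'd', reset
Bit 11: prefix='1' -> emit 'k', reset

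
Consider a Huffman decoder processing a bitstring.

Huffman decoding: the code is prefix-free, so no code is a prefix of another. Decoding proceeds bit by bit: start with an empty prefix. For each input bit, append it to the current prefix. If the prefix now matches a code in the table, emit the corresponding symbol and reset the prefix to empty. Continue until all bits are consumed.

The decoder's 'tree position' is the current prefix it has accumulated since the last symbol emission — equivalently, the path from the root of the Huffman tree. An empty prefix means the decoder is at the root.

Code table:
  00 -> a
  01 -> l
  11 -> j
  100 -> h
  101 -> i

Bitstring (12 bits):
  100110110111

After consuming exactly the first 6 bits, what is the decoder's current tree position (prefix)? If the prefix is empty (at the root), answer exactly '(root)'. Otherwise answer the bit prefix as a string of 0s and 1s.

Bit 0: prefix='1' (no match yet)
Bit 1: prefix='10' (no match yet)
Bit 2: prefix='100' -> emit 'h', reset
Bit 3: prefix='1' (no match yet)
Bit 4: prefix='11' -> emit 'j', reset
Bit 5: prefix='0' (no match yet)

Answer: 0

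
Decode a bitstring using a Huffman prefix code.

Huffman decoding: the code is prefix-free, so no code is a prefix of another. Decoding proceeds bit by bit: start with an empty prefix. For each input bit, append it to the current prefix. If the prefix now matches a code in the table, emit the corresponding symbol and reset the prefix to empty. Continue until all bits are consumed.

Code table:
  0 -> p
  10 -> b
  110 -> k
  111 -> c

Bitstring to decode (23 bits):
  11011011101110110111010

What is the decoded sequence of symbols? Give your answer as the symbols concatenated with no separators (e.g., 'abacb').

Answer: kkcpcpkcpb

Derivation:
Bit 0: prefix='1' (no match yet)
Bit 1: prefix='11' (no match yet)
Bit 2: prefix='110' -> emit 'k', reset
Bit 3: prefix='1' (no match yet)
Bit 4: prefix='11' (no match yet)
Bit 5: prefix='110' -> emit 'k', reset
Bit 6: prefix='1' (no match yet)
Bit 7: prefix='11' (no match yet)
Bit 8: prefix='111' -> emit 'c', reset
Bit 9: prefix='0' -> emit 'p', reset
Bit 10: prefix='1' (no match yet)
Bit 11: prefix='11' (no match yet)
Bit 12: prefix='111' -> emit 'c', reset
Bit 13: prefix='0' -> emit 'p', reset
Bit 14: prefix='1' (no match yet)
Bit 15: prefix='11' (no match yet)
Bit 16: prefix='110' -> emit 'k', reset
Bit 17: prefix='1' (no match yet)
Bit 18: prefix='11' (no match yet)
Bit 19: prefix='111' -> emit 'c', reset
Bit 20: prefix='0' -> emit 'p', reset
Bit 21: prefix='1' (no match yet)
Bit 22: prefix='10' -> emit 'b', reset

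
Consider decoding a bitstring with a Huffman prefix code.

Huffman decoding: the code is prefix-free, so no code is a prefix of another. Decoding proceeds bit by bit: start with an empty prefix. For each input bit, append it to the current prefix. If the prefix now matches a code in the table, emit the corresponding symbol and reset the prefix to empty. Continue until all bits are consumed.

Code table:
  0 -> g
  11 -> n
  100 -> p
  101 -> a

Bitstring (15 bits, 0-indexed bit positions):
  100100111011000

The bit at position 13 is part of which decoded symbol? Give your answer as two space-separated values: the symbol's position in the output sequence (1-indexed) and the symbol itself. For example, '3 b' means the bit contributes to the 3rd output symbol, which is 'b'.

Bit 0: prefix='1' (no match yet)
Bit 1: prefix='10' (no match yet)
Bit 2: prefix='100' -> emit 'p', reset
Bit 3: prefix='1' (no match yet)
Bit 4: prefix='10' (no match yet)
Bit 5: prefix='100' -> emit 'p', reset
Bit 6: prefix='1' (no match yet)
Bit 7: prefix='11' -> emit 'n', reset
Bit 8: prefix='1' (no match yet)
Bit 9: prefix='10' (no match yet)
Bit 10: prefix='101' -> emit 'a', reset
Bit 11: prefix='1' (no match yet)
Bit 12: prefix='10' (no match yet)
Bit 13: prefix='100' -> emit 'p', reset
Bit 14: prefix='0' -> emit 'g', reset

Answer: 5 p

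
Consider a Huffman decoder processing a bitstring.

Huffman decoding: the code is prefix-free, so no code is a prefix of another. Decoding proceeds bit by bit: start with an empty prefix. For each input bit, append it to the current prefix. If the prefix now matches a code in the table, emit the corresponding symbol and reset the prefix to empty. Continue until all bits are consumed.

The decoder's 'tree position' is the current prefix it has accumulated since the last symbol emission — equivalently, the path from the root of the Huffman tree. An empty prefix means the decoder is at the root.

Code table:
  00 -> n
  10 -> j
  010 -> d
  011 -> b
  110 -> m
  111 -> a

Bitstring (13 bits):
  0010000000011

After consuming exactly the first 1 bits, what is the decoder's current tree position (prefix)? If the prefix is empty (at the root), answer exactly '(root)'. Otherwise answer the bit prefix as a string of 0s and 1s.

Answer: 0

Derivation:
Bit 0: prefix='0' (no match yet)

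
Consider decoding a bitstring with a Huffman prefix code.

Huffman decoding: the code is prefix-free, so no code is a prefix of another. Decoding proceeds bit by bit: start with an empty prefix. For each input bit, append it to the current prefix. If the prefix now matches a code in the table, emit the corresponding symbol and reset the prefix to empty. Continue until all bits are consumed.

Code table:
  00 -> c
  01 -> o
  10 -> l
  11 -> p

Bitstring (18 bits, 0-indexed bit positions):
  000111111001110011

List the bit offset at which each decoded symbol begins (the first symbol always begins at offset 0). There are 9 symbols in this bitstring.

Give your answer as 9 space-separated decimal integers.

Bit 0: prefix='0' (no match yet)
Bit 1: prefix='00' -> emit 'c', reset
Bit 2: prefix='0' (no match yet)
Bit 3: prefix='01' -> emit 'o', reset
Bit 4: prefix='1' (no match yet)
Bit 5: prefix='11' -> emit 'p', reset
Bit 6: prefix='1' (no match yet)
Bit 7: prefix='11' -> emit 'p', reset
Bit 8: prefix='1' (no match yet)
Bit 9: prefix='10' -> emit 'l', reset
Bit 10: prefix='0' (no match yet)
Bit 11: prefix='01' -> emit 'o', reset
Bit 12: prefix='1' (no match yet)
Bit 13: prefix='11' -> emit 'p', reset
Bit 14: prefix='0' (no match yet)
Bit 15: prefix='00' -> emit 'c', reset
Bit 16: prefix='1' (no match yet)
Bit 17: prefix='11' -> emit 'p', reset

Answer: 0 2 4 6 8 10 12 14 16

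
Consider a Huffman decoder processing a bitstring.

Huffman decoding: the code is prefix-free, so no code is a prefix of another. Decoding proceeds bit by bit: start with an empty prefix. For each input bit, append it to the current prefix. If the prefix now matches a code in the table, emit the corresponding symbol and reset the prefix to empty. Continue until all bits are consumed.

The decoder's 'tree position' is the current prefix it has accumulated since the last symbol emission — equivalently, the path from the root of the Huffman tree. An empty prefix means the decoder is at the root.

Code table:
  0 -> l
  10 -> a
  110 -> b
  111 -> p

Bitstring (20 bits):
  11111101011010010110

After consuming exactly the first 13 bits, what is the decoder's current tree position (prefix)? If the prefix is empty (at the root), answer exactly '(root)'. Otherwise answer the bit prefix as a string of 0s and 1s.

Answer: 1

Derivation:
Bit 0: prefix='1' (no match yet)
Bit 1: prefix='11' (no match yet)
Bit 2: prefix='111' -> emit 'p', reset
Bit 3: prefix='1' (no match yet)
Bit 4: prefix='11' (no match yet)
Bit 5: prefix='111' -> emit 'p', reset
Bit 6: prefix='0' -> emit 'l', reset
Bit 7: prefix='1' (no match yet)
Bit 8: prefix='10' -> emit 'a', reset
Bit 9: prefix='1' (no match yet)
Bit 10: prefix='11' (no match yet)
Bit 11: prefix='110' -> emit 'b', reset
Bit 12: prefix='1' (no match yet)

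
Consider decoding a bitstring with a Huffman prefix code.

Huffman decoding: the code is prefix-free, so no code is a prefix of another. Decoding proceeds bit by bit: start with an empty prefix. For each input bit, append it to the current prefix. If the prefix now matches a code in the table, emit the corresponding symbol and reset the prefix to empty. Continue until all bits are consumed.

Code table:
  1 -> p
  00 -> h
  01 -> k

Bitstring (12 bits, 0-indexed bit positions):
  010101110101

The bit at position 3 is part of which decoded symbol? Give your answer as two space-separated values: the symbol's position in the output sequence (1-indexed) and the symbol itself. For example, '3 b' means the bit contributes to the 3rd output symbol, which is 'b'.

Answer: 2 k

Derivation:
Bit 0: prefix='0' (no match yet)
Bit 1: prefix='01' -> emit 'k', reset
Bit 2: prefix='0' (no match yet)
Bit 3: prefix='01' -> emit 'k', reset
Bit 4: prefix='0' (no match yet)
Bit 5: prefix='01' -> emit 'k', reset
Bit 6: prefix='1' -> emit 'p', reset
Bit 7: prefix='1' -> emit 'p', reset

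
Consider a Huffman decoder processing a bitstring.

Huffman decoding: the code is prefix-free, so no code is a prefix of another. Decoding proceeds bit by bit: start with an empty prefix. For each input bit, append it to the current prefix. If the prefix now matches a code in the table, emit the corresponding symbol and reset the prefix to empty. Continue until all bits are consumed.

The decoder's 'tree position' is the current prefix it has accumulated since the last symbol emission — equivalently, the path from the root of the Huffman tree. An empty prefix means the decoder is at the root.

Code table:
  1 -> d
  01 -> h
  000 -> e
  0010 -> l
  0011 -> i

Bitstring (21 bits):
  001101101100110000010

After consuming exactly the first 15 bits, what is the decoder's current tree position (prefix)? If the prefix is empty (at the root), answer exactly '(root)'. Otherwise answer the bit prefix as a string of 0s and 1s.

Bit 0: prefix='0' (no match yet)
Bit 1: prefix='00' (no match yet)
Bit 2: prefix='001' (no match yet)
Bit 3: prefix='0011' -> emit 'i', reset
Bit 4: prefix='0' (no match yet)
Bit 5: prefix='01' -> emit 'h', reset
Bit 6: prefix='1' -> emit 'd', reset
Bit 7: prefix='0' (no match yet)
Bit 8: prefix='01' -> emit 'h', reset
Bit 9: prefix='1' -> emit 'd', reset
Bit 10: prefix='0' (no match yet)
Bit 11: prefix='00' (no match yet)
Bit 12: prefix='001' (no match yet)
Bit 13: prefix='0011' -> emit 'i', reset
Bit 14: prefix='0' (no match yet)

Answer: 0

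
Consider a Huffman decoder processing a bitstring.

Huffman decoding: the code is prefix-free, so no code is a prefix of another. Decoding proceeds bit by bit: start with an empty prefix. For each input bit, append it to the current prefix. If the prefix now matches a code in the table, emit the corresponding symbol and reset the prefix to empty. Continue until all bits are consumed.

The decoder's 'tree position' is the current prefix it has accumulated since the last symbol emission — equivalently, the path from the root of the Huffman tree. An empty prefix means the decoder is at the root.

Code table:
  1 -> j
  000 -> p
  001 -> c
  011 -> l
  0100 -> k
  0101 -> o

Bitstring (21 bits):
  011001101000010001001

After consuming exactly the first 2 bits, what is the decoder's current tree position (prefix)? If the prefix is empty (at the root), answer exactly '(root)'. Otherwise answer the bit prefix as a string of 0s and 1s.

Answer: 01

Derivation:
Bit 0: prefix='0' (no match yet)
Bit 1: prefix='01' (no match yet)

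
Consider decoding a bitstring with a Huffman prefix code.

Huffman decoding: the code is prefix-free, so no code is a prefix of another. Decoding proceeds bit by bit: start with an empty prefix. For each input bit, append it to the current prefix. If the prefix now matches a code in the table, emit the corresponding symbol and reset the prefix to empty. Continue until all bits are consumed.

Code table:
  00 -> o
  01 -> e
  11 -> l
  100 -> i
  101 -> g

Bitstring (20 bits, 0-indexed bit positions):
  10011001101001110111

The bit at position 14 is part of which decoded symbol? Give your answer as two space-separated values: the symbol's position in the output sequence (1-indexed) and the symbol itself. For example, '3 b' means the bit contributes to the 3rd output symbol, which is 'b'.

Bit 0: prefix='1' (no match yet)
Bit 1: prefix='10' (no match yet)
Bit 2: prefix='100' -> emit 'i', reset
Bit 3: prefix='1' (no match yet)
Bit 4: prefix='11' -> emit 'l', reset
Bit 5: prefix='0' (no match yet)
Bit 6: prefix='00' -> emit 'o', reset
Bit 7: prefix='1' (no match yet)
Bit 8: prefix='11' -> emit 'l', reset
Bit 9: prefix='0' (no match yet)
Bit 10: prefix='01' -> emit 'e', reset
Bit 11: prefix='0' (no match yet)
Bit 12: prefix='00' -> emit 'o', reset
Bit 13: prefix='1' (no match yet)
Bit 14: prefix='11' -> emit 'l', reset
Bit 15: prefix='1' (no match yet)
Bit 16: prefix='10' (no match yet)
Bit 17: prefix='101' -> emit 'g', reset
Bit 18: prefix='1' (no match yet)

Answer: 7 l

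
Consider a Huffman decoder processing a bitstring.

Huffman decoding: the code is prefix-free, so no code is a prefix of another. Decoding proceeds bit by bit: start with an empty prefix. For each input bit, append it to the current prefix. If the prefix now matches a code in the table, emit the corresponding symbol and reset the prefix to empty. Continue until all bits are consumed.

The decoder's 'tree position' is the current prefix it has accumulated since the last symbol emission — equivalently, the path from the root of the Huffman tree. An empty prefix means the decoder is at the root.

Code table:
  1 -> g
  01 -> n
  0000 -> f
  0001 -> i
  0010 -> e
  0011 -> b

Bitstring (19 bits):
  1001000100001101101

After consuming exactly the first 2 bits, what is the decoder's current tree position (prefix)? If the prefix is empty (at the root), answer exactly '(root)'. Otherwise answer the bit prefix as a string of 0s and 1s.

Answer: 0

Derivation:
Bit 0: prefix='1' -> emit 'g', reset
Bit 1: prefix='0' (no match yet)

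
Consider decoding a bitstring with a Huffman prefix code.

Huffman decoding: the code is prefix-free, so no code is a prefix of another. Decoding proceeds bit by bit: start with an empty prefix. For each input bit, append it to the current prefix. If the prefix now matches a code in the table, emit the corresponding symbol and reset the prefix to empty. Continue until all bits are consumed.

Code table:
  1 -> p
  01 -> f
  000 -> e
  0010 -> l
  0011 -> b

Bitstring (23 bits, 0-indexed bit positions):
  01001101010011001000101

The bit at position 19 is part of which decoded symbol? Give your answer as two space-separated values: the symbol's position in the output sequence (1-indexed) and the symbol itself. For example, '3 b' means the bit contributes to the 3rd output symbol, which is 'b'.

Answer: 7 l

Derivation:
Bit 0: prefix='0' (no match yet)
Bit 1: prefix='01' -> emit 'f', reset
Bit 2: prefix='0' (no match yet)
Bit 3: prefix='00' (no match yet)
Bit 4: prefix='001' (no match yet)
Bit 5: prefix='0011' -> emit 'b', reset
Bit 6: prefix='0' (no match yet)
Bit 7: prefix='01' -> emit 'f', reset
Bit 8: prefix='0' (no match yet)
Bit 9: prefix='01' -> emit 'f', reset
Bit 10: prefix='0' (no match yet)
Bit 11: prefix='00' (no match yet)
Bit 12: prefix='001' (no match yet)
Bit 13: prefix='0011' -> emit 'b', reset
Bit 14: prefix='0' (no match yet)
Bit 15: prefix='00' (no match yet)
Bit 16: prefix='001' (no match yet)
Bit 17: prefix='0010' -> emit 'l', reset
Bit 18: prefix='0' (no match yet)
Bit 19: prefix='00' (no match yet)
Bit 20: prefix='001' (no match yet)
Bit 21: prefix='0010' -> emit 'l', reset
Bit 22: prefix='1' -> emit 'p', reset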